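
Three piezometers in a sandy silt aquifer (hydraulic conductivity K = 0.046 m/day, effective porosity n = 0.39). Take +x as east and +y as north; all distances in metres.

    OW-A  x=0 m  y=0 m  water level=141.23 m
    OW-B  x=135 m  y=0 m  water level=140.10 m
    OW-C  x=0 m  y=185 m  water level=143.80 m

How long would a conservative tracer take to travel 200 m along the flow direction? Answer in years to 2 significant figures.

∂h/∂x = (140.10 − 141.23) / (135 − 0) = -0.008370
∂h/∂y = (143.80 − 141.23) / (185 − 0) = +0.01389
|∇h| = √(-0.008370² + 0.01389²) = 0.01622
Seepage velocity v = K·i/n = 0.046 × 0.01622 / 0.39 = 0.001913 m/day.
t = 200 / 0.001913 = 1.045e+05 days = 286 years.

290 years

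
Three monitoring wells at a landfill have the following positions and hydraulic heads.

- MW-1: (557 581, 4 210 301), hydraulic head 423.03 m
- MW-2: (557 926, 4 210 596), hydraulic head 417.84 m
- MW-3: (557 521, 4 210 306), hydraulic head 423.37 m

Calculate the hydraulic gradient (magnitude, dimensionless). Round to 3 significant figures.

With h = a·x + b·y + c and MW-1 as origin, the differences give:
  345·a + 295·b = -5.19
  (-60)·a + 5·b = +0.34
Eliminate b (×5 and ×295, subtract): 19425·a = -126.250 → a = ∂h/∂x = -0.006499
Back-substitute: b = ∂h/∂y = -0.009992.
|∇h| = √(-0.006499² + -0.009992²) = 0.01192

0.0119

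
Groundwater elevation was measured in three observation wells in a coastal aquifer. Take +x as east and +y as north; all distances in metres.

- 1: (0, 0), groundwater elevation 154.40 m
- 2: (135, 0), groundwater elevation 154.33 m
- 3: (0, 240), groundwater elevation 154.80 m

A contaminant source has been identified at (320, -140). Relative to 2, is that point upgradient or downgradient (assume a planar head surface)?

∂h/∂x = (154.33 − 154.40) / (135 − 0) = -0.0005185
∂h/∂y = (154.80 − 154.40) / (240 − 0) = +0.001667
Head at (320, -140) = 154.40 + (-0.0005185)·(320) + (+0.001667)·(-140) = 154.00 m.
That is lower than the 154.33 m at 2, so the point is downgradient.

downgradient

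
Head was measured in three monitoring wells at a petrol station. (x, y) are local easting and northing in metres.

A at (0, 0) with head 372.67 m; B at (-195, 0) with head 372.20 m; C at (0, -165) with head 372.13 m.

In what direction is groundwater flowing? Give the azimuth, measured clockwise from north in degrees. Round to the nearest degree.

216°

∂h/∂x = (372.20 − 372.67) / (-195 − 0) = +0.002410
∂h/∂y = (372.13 − 372.67) / (-165 − 0) = +0.003273
Flow direction (−∇h) has components (-0.002410 E, -0.003273 N).
Azimuth = atan2(E, N) = atan2(-0.002410, -0.003273) = 216.4° ≈ 216°.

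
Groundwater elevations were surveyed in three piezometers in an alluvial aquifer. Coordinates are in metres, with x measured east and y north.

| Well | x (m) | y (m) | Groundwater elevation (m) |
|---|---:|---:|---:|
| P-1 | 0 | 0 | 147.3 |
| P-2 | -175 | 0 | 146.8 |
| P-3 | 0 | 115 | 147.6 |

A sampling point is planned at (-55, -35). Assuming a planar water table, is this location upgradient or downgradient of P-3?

∂h/∂x = (146.8 − 147.3) / (-175 − 0) = +0.002857
∂h/∂y = (147.6 − 147.3) / (115 − 0) = +0.002609
Head at (-55, -35) = 147.3 + (+0.002857)·(-55) + (+0.002609)·(-35) = 147.05 m.
That is lower than the 147.6 m at P-3, so the point is downgradient.

downgradient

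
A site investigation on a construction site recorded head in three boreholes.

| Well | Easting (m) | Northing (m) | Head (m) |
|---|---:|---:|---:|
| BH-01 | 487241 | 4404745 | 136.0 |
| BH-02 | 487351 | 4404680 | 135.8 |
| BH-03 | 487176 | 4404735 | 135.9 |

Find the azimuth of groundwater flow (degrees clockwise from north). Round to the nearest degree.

191°

Taking BH-01 as reference: BH-02−BH-01 = (110, -65, -0.2); BH-03−BH-01 = (-65, -10, -0.1).
Solve a·Δx + b·Δy = Δh: det = 110·(-10) − (-65)·(-65) = -5325.
∂h/∂x = [(-0.2)·(-10) − (-0.1)·(-65)] / -5325 = +0.0008451
∂h/∂y = [110·(-0.1) − (-65)·(-0.2)] / -5325 = +0.004507
Flow direction (−∇h) has components (-0.0008451 E, -0.004507 N).
Azimuth = atan2(E, N) = atan2(-0.0008451, -0.004507) = 190.6° ≈ 191°.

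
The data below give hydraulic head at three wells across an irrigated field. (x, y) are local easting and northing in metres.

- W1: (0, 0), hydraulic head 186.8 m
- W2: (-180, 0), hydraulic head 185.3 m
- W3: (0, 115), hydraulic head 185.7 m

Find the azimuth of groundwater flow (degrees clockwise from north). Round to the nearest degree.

319°

∂h/∂x = (185.3 − 186.8) / (-180 − 0) = +0.008333
∂h/∂y = (185.7 − 186.8) / (115 − 0) = -0.009565
Flow direction (−∇h) has components (-0.008333 E, +0.009565 N).
Azimuth = atan2(E, N) = atan2(-0.008333, +0.009565) = 318.9° ≈ 319°.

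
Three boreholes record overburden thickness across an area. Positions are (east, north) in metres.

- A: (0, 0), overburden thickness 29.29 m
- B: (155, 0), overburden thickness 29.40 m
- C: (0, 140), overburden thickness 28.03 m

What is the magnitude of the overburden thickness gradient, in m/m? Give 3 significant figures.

∂d/∂x = (29.40 − 29.29) / (155 − 0) = +0.0007097
∂d/∂y = (28.03 − 29.29) / (140 − 0) = -0.009000
|∇f| = √(0.0007097² + -0.009000²) = 0.009028 m/m

0.00903 m/m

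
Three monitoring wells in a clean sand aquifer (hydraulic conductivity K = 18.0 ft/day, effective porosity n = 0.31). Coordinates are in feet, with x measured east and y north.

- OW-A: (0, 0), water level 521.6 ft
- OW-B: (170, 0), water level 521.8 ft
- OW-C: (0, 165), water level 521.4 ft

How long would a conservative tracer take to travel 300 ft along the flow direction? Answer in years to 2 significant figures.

∂h/∂x = (521.8 − 521.6) / (170 − 0) = +0.001176
∂h/∂y = (521.4 − 521.6) / (165 − 0) = -0.001212
|∇h| = √(0.001176² + -0.001212²) = 0.001689
Seepage velocity v = K·i/n = 18.0 × 0.001689 / 0.31 = 0.09807 ft/day.
t = 300 / 0.09807 = 3059 days = 8.38 years.

8.4 years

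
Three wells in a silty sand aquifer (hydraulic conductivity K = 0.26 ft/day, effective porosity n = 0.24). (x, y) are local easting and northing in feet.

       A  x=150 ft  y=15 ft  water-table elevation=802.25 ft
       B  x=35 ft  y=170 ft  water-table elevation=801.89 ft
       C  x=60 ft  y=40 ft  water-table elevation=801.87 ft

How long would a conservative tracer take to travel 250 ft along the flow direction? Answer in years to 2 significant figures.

Differences from A: to B (Δx, Δy, Δh) = (-115, 155, -0.36); to C = (-90, 25, -0.38).
Determinant of the coordinate differences = (-115)·25 − (-90)·155 = 11075.
∂h/∂x = [(-0.36)·25 − (-0.38)·155] / 11075 = +0.004506
∂h/∂y = [(-115)·(-0.38) − (-90)·(-0.36)] / 11075 = +0.001020
|∇h| = √(0.004506² + 0.001020²) = 0.00462
Seepage velocity v = K·i/n = 0.26 × 0.00462 / 0.24 = 0.005005 ft/day.
t = 250 / 0.005005 = 4.995e+04 days = 137 years.

140 years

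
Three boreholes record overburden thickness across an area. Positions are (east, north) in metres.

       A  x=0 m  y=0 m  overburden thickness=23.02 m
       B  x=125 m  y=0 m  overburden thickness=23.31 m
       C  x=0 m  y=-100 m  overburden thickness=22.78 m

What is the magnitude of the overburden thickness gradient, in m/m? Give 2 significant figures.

0.0033 m/m

∂d/∂x = (23.31 − 23.02) / (125 − 0) = +0.002320
∂d/∂y = (22.78 − 23.02) / (-100 − 0) = +0.002400
|∇f| = √(0.002320² + 0.002400²) = 0.003338 m/m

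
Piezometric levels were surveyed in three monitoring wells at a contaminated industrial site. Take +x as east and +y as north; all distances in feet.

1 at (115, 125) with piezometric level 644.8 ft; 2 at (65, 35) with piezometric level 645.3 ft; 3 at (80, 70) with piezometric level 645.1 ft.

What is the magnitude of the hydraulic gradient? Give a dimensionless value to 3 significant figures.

Taking 1 as reference: 2−1 = (-50, -90, +0.5); 3−1 = (-35, -55, +0.3).
Solve a·Δx + b·Δy = Δh: det = (-50)·(-55) − (-35)·(-90) = -400.
∂h/∂x = [(+0.5)·(-55) − (+0.3)·(-90)] / -400 = +0.001250
∂h/∂y = [(-50)·(+0.3) − (-35)·(+0.5)] / -400 = -0.006250
|∇h| = √(0.001250² + -0.006250²) = 0.006374

0.00637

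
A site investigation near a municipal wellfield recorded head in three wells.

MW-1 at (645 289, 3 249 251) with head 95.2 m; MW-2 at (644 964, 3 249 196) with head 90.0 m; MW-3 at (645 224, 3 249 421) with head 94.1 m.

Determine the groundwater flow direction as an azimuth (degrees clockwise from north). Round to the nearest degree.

271°

With h = a·x + b·y + c and MW-1 as origin, the differences give:
  (-325)·a + (-55)·b = -5.2
  (-65)·a + 170·b = -1.1
Eliminate b (×170 and ×(-55), subtract): -58825·a = -944.50 → a = ∂h/∂x = +0.01606
Back-substitute: b = ∂h/∂y = -0.0003315.
Flow direction (−∇h) has components (-0.01606 E, +0.0003315 N).
Azimuth = atan2(E, N) = atan2(-0.01606, +0.0003315) = 271.2° ≈ 271°.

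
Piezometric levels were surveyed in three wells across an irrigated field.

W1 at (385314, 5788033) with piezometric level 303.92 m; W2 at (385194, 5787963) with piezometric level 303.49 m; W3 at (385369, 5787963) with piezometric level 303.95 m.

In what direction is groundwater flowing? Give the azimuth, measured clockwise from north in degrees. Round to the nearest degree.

238°

With h = a·x + b·y + c and W1 as origin, the differences give:
  (-120)·a + (-70)·b = -0.43
  55·a + (-70)·b = +0.03
Eliminate b (×(-70) and ×(-70), subtract): 12250·a = 32.200 → a = ∂h/∂x = +0.002629
Back-substitute: b = ∂h/∂y = +0.001637.
Flow direction (−∇h) has components (-0.002629 E, -0.001637 N).
Azimuth = atan2(E, N) = atan2(-0.002629, -0.001637) = 238.1° ≈ 238°.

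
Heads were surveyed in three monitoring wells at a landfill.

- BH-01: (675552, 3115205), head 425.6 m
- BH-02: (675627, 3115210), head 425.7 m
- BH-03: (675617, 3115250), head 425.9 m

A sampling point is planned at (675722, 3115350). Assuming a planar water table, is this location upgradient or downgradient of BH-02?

With h = a·x + b·y + c and BH-01 as origin, the differences give:
  75·a + 5·b = +0.1
  65·a + 45·b = +0.3
Eliminate b (×45 and ×5, subtract): 3050·a = 3.00 → a = ∂h/∂x = +0.0009836
Back-substitute: b = ∂h/∂y = +0.005246.
Head at (675722, 3115350) = 425.6 + (+0.0009836)·(170) + (+0.005246)·(145) = 426.53 m.
That is higher than the 425.7 m at BH-02, so the point is upgradient.

upgradient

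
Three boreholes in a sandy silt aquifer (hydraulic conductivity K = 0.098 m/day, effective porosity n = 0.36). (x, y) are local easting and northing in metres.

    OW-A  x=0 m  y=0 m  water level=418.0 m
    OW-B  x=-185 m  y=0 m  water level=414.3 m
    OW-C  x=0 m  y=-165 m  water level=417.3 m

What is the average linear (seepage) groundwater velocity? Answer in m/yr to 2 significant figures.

∂h/∂x = (414.3 − 418.0) / (-185 − 0) = +0.02000
∂h/∂y = (417.3 − 418.0) / (-165 − 0) = +0.004242
|∇h| = √(0.02000² + 0.004242²) = 0.02044
Seepage velocity v = K·i/n = 0.098 × 0.02044 / 0.36 = 0.005564 m/day = 2.032 m/yr.

2.0 m/yr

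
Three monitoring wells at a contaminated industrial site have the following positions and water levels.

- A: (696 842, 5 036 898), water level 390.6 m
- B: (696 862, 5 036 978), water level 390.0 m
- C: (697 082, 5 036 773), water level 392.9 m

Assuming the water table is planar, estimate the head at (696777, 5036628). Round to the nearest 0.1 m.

392.6 m

With h = a·x + b·y + c and A as origin, the differences give:
  20·a + 80·b = -0.6
  240·a + (-125)·b = +2.3
Eliminate b (×(-125) and ×80, subtract): -21700·a = -109.00 → a = ∂h/∂x = +0.005023
Back-substitute: b = ∂h/∂y = -0.008756.
h(696777, 5036628) = 390.6 + (+0.005023)·(-65) + (-0.008756)·(-270) = 390.6 -0.326 +2.364 = 392.638 m.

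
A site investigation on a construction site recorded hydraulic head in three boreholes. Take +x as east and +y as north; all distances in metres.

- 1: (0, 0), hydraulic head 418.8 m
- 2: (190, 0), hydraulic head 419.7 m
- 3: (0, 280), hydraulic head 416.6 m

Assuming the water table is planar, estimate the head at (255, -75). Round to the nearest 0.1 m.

∂h/∂x = (419.7 − 418.8) / (190 − 0) = +0.004737
∂h/∂y = (416.6 − 418.8) / (280 − 0) = -0.007857
h(255, -75) = 418.8 + (+0.004737)·(255) + (-0.007857)·(-75) = 418.8 +1.208 +0.589 = 420.597 m.

420.6 m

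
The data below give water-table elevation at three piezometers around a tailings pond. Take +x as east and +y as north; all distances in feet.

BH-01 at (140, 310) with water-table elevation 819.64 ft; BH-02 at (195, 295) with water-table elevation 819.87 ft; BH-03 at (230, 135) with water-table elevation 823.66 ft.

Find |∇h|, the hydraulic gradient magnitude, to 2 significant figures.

Taking BH-01 as reference: BH-02−BH-01 = (55, -15, +0.23); BH-03−BH-01 = (90, -175, +4.02).
Determinant of the coordinate differences = 55·(-175) − 90·(-15) = -8275.
∂h/∂x = [(+0.23)·(-175) − (+4.02)·(-15)] / -8275 = -0.002423
∂h/∂y = [55·(+4.02) − 90·(+0.23)] / -8275 = -0.02422
|∇h| = √(-0.002423² + -0.02422²) = 0.02434

0.024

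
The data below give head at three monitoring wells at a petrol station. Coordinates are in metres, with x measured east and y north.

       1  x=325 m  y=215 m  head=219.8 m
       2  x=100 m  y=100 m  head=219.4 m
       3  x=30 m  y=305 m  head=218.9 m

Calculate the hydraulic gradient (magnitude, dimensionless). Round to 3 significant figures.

With h = a·x + b·y + c and 1 as origin, the differences give:
  (-225)·a + (-115)·b = -0.4
  (-295)·a + 90·b = -0.9
Eliminate b (×90 and ×(-115), subtract): -54175·a = -139.50 → a = ∂h/∂x = +0.002575
Back-substitute: b = ∂h/∂y = -0.001560.
|∇h| = √(0.002575² + -0.001560²) = 0.003011

0.00301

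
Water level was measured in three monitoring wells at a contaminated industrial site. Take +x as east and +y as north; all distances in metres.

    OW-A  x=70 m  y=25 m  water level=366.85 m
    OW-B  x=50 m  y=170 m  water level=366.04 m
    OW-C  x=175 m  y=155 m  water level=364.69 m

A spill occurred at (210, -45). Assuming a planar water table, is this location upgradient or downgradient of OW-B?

Taking OW-A as reference: OW-B−OW-A = (-20, 145, -0.81); OW-C−OW-A = (105, 130, -2.16).
Solve a·Δx + b·Δy = Δh: det = (-20)·130 − 105·145 = -17825.
∂h/∂x = [(-0.81)·130 − (-2.16)·145] / -17825 = -0.01166
∂h/∂y = [(-20)·(-2.16) − 105·(-0.81)] / -17825 = -0.007195
Head at (210, -45) = 366.85 + (-0.01166)·(140) + (-0.007195)·(-70) = 365.72 m.
That is lower than the 366.04 m at OW-B, so the point is downgradient.

downgradient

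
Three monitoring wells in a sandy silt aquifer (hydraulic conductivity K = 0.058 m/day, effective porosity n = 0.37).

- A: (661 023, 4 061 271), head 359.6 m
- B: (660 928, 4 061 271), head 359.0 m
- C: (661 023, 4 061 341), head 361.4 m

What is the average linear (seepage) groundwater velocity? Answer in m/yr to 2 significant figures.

∂h/∂x = (359.0 − 359.6) / (660928 − 661023) = +0.006316
∂h/∂y = (361.4 − 359.6) / (4061341 − 4061271) = +0.02571
|∇h| = √(0.006316² + 0.02571²) = 0.02647
Seepage velocity v = K·i/n = 0.058 × 0.02647 / 0.37 = 0.004149 m/day = 1.515 m/yr.

1.5 m/yr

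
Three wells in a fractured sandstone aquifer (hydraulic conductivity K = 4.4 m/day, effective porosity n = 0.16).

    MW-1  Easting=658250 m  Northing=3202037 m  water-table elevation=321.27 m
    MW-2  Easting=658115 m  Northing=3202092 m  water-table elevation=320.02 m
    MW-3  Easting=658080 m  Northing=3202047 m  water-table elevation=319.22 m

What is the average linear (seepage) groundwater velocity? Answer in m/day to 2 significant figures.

0.41 m/day

Taking MW-1 as reference: MW-2−MW-1 = (-135, 55, -1.25); MW-3−MW-1 = (-170, 10, -2.05).
Determinant of the coordinate differences = (-135)·10 − (-170)·55 = 8000.
∂h/∂x = [(-1.25)·10 − (-2.05)·55] / 8000 = +0.01253
∂h/∂y = [(-135)·(-2.05) − (-170)·(-1.25)] / 8000 = +0.008031
|∇h| = √(0.01253² + 0.008031²) = 0.01488
Seepage velocity v = K·i/n = 4.4 × 0.01488 / 0.16 = 0.4092 m/day.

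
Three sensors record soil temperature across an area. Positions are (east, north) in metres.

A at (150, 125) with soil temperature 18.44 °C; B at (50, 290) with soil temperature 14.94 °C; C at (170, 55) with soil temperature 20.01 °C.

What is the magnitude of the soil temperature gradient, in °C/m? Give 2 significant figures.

With T = a·x + b·y + c and A as origin, the differences give:
  (-100)·a + 165·b = -3.50
  20·a + (-70)·b = +1.57
Eliminate b (×(-70) and ×165, subtract): 3700·a = -14.050 → a = ∂T/∂x = -0.003797
Back-substitute: b = ∂T/∂y = -0.02351.
|∇f| = √(-0.003797² + -0.02351²) = 0.02381 °C/m

0.024 °C/m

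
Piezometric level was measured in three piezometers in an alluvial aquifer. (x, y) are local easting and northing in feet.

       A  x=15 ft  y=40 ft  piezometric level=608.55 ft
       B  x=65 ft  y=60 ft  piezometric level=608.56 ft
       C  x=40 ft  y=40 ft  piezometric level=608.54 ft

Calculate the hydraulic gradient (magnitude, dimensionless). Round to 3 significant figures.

0.00155

Differences from A: to B (Δx, Δy, Δh) = (50, 20, +0.01); to C = (25, 0, -0.01).
Determinant of the coordinate differences = 50·0 − 25·20 = -500.
∂h/∂x = [(+0.01)·0 − (-0.01)·20] / -500 = -0.0004000
∂h/∂y = [50·(-0.01) − 25·(+0.01)] / -500 = +0.001500
|∇h| = √(-0.0004000² + 0.001500²) = 0.001552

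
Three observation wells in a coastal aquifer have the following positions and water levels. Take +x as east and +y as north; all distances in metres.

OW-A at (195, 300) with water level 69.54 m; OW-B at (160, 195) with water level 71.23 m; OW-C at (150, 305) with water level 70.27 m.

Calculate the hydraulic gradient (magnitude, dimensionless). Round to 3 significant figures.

0.0202

Taking OW-A as reference: OW-B−OW-A = (-35, -105, +1.69); OW-C−OW-A = (-45, 5, +0.73).
Determinant of the coordinate differences = (-35)·5 − (-45)·(-105) = -4900.
∂h/∂x = [(+1.69)·5 − (+0.73)·(-105)] / -4900 = -0.01737
∂h/∂y = [(-35)·(+0.73) − (-45)·(+1.69)] / -4900 = -0.01031
|∇h| = √(-0.01737² + -0.01031²) = 0.0202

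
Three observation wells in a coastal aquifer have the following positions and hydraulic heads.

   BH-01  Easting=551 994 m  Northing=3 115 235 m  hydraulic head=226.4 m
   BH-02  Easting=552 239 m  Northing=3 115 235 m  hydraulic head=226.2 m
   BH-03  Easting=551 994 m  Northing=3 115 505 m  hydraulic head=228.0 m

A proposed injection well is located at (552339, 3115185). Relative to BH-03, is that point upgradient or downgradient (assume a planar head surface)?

∂h/∂x = (226.2 − 226.4) / (552239 − 551994) = -0.0008163
∂h/∂y = (228.0 − 226.4) / (3115505 − 3115235) = +0.005926
Head at (552339, 3115185) = 226.4 + (-0.0008163)·(345) + (+0.005926)·(-50) = 225.82 m.
That is lower than the 228.0 m at BH-03, so the point is downgradient.

downgradient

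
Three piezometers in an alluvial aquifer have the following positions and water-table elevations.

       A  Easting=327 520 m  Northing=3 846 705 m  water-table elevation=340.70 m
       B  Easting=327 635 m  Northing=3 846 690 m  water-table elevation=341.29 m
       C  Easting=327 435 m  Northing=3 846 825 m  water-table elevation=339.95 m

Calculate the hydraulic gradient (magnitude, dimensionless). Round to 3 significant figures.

0.00556

With h = a·x + b·y + c and A as origin, the differences give:
  115·a + (-15)·b = +0.59
  (-85)·a + 120·b = -0.75
Eliminate b (×120 and ×(-15), subtract): 12525·a = 59.550 → a = ∂h/∂x = +0.004754
Back-substitute: b = ∂h/∂y = -0.002882.
|∇h| = √(0.004754² + -0.002882²) = 0.005559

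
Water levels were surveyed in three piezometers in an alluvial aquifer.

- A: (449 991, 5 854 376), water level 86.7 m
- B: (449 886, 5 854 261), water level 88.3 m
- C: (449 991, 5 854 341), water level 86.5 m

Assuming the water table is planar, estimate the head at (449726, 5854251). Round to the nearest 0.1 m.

Differences from A: to B (Δx, Δy, Δh) = (-105, -115, +1.6); to C = (0, -35, -0.2).
Determinant of the coordinate differences = (-105)·(-35) − 0·(-115) = 3675.
∂h/∂x = [(+1.6)·(-35) − (-0.2)·(-115)] / 3675 = -0.02150
∂h/∂y = [(-105)·(-0.2) − 0·(+1.6)] / 3675 = +0.005714
h(449726, 5854251) = 86.7 + (-0.02150)·(-265) + (+0.005714)·(-125) = 86.7 +5.697 -0.714 = 91.682 m.

91.7 m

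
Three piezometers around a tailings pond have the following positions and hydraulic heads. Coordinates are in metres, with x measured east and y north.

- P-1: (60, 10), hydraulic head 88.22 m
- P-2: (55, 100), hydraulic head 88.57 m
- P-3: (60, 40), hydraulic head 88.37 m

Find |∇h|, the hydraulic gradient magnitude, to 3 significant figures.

With h = a·x + b·y + c and P-1 as origin, the differences give:
  (-5)·a + 90·b = +0.35
  0·a + 30·b = +0.15
Eliminate b (×30 and ×90, subtract): -150·a = -3.000 → a = ∂h/∂x = +0.02000
Back-substitute: b = ∂h/∂y = +0.005000.
|∇h| = √(0.02000² + 0.005000²) = 0.02062

0.0206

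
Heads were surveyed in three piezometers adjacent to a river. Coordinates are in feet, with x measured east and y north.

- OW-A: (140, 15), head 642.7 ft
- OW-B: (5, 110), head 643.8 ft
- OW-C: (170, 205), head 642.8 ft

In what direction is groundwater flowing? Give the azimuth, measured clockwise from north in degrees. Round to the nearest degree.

Differences from OW-A: to OW-B (Δx, Δy, Δh) = (-135, 95, +1.1); to OW-C = (30, 190, +0.1).
Determinant of the coordinate differences = (-135)·190 − 30·95 = -28500.
∂h/∂x = [(+1.1)·190 − (+0.1)·95] / -28500 = -0.007000
∂h/∂y = [(-135)·(+0.1) − 30·(+1.1)] / -28500 = +0.001632
Flow direction (−∇h) has components (+0.007000 E, -0.001632 N).
Azimuth = atan2(E, N) = atan2(+0.007000, -0.001632) = 103.1° ≈ 103°.

103°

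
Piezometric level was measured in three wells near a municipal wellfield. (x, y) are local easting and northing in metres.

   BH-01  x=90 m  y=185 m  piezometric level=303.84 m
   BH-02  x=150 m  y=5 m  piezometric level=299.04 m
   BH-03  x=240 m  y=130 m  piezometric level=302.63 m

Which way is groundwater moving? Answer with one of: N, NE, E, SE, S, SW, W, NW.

With h = a·x + b·y + c and BH-01 as origin, the differences give:
  60·a + (-180)·b = -4.80
  150·a + (-55)·b = -1.21
Eliminate b (×(-55) and ×(-180), subtract): 23700·a = 46.200 → a = ∂h/∂x = +0.001949
Back-substitute: b = ∂h/∂y = +0.02732.
Flow = −∇h = (-0.001949 east, -0.02732 north), which points south.

S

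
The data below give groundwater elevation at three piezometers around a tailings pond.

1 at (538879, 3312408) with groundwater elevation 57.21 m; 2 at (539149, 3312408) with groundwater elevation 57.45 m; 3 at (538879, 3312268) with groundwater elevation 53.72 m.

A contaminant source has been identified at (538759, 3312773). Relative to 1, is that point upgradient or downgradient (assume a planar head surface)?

∂h/∂x = (57.45 − 57.21) / (539149 − 538879) = +0.0008889
∂h/∂y = (53.72 − 57.21) / (3312268 − 3312408) = +0.02493
Head at (538759, 3312773) = 57.21 + (+0.0008889)·(-120) + (+0.02493)·(365) = 66.20 m.
That is higher than the 57.21 m at 1, so the point is upgradient.

upgradient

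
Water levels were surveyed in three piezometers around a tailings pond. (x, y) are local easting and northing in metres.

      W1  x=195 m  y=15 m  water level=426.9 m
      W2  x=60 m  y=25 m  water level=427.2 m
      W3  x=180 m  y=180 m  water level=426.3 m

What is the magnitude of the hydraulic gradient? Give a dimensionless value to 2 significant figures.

With h = a·x + b·y + c and W1 as origin, the differences give:
  (-135)·a + 10·b = +0.3
  (-15)·a + 165·b = -0.6
Eliminate b (×165 and ×10, subtract): -22125·a = 55.50 → a = ∂h/∂x = -0.002508
Back-substitute: b = ∂h/∂y = -0.003864.
|∇h| = √(-0.002508² + -0.003864²) = 0.004607

0.0046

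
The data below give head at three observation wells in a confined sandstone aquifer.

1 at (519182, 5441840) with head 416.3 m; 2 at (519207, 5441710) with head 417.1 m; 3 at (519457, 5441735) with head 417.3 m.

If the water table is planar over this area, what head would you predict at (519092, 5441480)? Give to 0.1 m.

Three-point gradient (reference 1): Δ to 2 = (25, -130, +0.8), Δ to 3 = (275, -105, +1.0).
∂h/∂x = +0.001389, ∂h/∂y = -0.005887 (det = 33125).
h(519092, 5441480) = 416.3 + (+0.001389)·(-90) + (-0.005887)·(-360) = 416.3 -0.125 +2.119 = 418.294 m.

418.3 m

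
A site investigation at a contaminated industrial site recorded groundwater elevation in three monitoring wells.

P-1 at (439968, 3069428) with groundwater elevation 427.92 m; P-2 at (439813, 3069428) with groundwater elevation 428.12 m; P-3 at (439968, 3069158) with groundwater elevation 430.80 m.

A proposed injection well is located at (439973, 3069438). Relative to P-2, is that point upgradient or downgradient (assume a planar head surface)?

∂h/∂x = (428.12 − 427.92) / (439813 − 439968) = -0.001290
∂h/∂y = (430.80 − 427.92) / (3069158 − 3069428) = -0.01067
Head at (439973, 3069438) = 427.92 + (-0.001290)·(5) + (-0.01067)·(10) = 427.81 m.
That is lower than the 428.12 m at P-2, so the point is downgradient.

downgradient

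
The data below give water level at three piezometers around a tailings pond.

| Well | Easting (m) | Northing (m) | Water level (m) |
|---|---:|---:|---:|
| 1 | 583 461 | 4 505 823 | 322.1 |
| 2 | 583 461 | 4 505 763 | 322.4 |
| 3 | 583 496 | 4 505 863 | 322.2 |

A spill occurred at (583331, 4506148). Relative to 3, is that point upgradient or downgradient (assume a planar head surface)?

Taking 1 as reference: 2−1 = (0, -60, +0.3); 3−1 = (35, 40, +0.1).
Determinant of the coordinate differences = 0·40 − 35·(-60) = 2100.
∂h/∂x = [(+0.3)·40 − (+0.1)·(-60)] / 2100 = +0.008571
∂h/∂y = [0·(+0.1) − 35·(+0.3)] / 2100 = -0.005000
Head at (583331, 4506148) = 322.1 + (+0.008571)·(-130) + (-0.005000)·(325) = 319.36 m.
That is lower than the 322.2 m at 3, so the point is downgradient.

downgradient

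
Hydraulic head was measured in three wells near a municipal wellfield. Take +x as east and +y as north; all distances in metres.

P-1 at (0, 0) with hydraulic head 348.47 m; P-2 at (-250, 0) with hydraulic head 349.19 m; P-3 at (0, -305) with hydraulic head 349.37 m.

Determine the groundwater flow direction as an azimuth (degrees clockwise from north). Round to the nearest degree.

∂h/∂x = (349.19 − 348.47) / (-250 − 0) = -0.002880
∂h/∂y = (349.37 − 348.47) / (-305 − 0) = -0.002951
Flow direction (−∇h) has components (+0.002880 E, +0.002951 N).
Azimuth = atan2(E, N) = atan2(+0.002880, +0.002951) = 44.3° ≈ 044°.

044°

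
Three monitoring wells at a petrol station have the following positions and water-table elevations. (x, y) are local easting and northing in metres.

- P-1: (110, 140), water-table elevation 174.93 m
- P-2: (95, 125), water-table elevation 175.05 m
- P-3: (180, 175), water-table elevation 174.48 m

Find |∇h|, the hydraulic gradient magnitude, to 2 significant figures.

Three-point gradient (reference P-1): Δ to P-2 = (-15, -15, +0.12), Δ to P-3 = (70, 35, -0.45).
∂h/∂x = -0.004857, ∂h/∂y = -0.003143 (det = 525).
|∇h| = √(-0.004857² + -0.003143²) = 0.005785

0.0058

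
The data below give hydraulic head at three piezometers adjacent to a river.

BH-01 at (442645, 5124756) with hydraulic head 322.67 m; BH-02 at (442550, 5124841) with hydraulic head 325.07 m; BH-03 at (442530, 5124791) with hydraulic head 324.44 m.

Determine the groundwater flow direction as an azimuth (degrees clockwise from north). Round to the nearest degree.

148°

Taking BH-01 as reference: BH-02−BH-01 = (-95, 85, +2.40); BH-03−BH-01 = (-115, 35, +1.77).
Solve a·Δx + b·Δy = Δh: det = (-95)·35 − (-115)·85 = 6450.
∂h/∂x = [(+2.40)·35 − (+1.77)·85] / 6450 = -0.01030
∂h/∂y = [(-95)·(+1.77) − (-115)·(+2.40)] / 6450 = +0.01672
Flow direction (−∇h) has components (+0.01030 E, -0.01672 N).
Azimuth = atan2(E, N) = atan2(+0.01030, -0.01672) = 148.4° ≈ 148°.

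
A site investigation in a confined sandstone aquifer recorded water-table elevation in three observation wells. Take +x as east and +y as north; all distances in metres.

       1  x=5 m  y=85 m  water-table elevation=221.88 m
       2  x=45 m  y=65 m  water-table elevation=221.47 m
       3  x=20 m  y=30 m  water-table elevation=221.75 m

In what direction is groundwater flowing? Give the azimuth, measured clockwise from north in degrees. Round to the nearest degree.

With h = a·x + b·y + c and 1 as origin, the differences give:
  40·a + (-20)·b = -0.41
  15·a + (-55)·b = -0.13
Eliminate b (×(-55) and ×(-20), subtract): -1900·a = 19.950 → a = ∂h/∂x = -0.01050
Back-substitute: b = ∂h/∂y = -0.0005000.
Flow direction (−∇h) has components (+0.01050 E, +0.0005000 N).
Azimuth = atan2(E, N) = atan2(+0.01050, +0.0005000) = 87.3° ≈ 087°.

087°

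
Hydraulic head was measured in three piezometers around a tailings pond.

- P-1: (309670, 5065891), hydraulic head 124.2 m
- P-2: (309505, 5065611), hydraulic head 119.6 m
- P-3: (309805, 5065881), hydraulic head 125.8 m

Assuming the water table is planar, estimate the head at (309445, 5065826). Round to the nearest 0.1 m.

120.8 m

Taking P-1 as reference: P-2−P-1 = (-165, -280, -4.6); P-3−P-1 = (135, -10, +1.6).
Determinant of the coordinate differences = (-165)·(-10) − 135·(-280) = 39450.
∂h/∂x = [(-4.6)·(-10) − (+1.6)·(-280)] / 39450 = +0.01252
∂h/∂y = [(-165)·(+1.6) − 135·(-4.6)] / 39450 = +0.009049
h(309445, 5065826) = 124.2 + (+0.01252)·(-225) + (+0.009049)·(-65) = 124.2 -2.817 -0.588 = 120.794 m.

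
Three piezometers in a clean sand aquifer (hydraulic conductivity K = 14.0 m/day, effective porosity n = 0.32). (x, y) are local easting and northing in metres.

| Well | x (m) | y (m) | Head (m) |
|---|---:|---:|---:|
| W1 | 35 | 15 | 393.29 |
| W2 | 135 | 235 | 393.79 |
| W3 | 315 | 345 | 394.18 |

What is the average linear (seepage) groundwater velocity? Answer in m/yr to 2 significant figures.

33 m/yr

Taking W1 as reference: W2−W1 = (100, 220, +0.50); W3−W1 = (280, 330, +0.89).
Solve a·Δx + b·Δy = Δh: det = 100·330 − 280·220 = -28600.
∂h/∂x = [(+0.50)·330 − (+0.89)·220] / -28600 = +0.001077
∂h/∂y = [100·(+0.89) − 280·(+0.50)] / -28600 = +0.001783
|∇h| = √(0.001077² + 0.001783²) = 0.002083
Seepage velocity v = K·i/n = 14.0 × 0.002083 / 0.32 = 0.09113 m/day = 33.29 m/yr.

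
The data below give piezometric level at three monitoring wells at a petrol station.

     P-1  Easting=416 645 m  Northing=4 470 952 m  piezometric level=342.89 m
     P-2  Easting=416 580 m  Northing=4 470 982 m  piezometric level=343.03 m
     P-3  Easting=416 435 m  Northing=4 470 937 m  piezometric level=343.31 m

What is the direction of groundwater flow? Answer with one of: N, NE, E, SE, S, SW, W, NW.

E

With h = a·x + b·y + c and P-1 as origin, the differences give:
  (-65)·a + 30·b = +0.14
  (-210)·a + (-15)·b = +0.42
Eliminate b (×(-15) and ×30, subtract): 7275·a = -14.700 → a = ∂h/∂x = -0.002021
Back-substitute: b = ∂h/∂y = +0.0002887.
Flow = −∇h = (+0.002021 east, -0.0002887 north), which points east.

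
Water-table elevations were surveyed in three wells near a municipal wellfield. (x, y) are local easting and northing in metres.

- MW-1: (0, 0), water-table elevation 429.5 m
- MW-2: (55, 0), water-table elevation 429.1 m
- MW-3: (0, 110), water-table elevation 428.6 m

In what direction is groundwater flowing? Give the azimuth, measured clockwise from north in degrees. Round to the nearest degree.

042°

∂h/∂x = (429.1 − 429.5) / (55 − 0) = -0.007273
∂h/∂y = (428.6 − 429.5) / (110 − 0) = -0.008182
Flow direction (−∇h) has components (+0.007273 E, +0.008182 N).
Azimuth = atan2(E, N) = atan2(+0.007273, +0.008182) = 41.6° ≈ 042°.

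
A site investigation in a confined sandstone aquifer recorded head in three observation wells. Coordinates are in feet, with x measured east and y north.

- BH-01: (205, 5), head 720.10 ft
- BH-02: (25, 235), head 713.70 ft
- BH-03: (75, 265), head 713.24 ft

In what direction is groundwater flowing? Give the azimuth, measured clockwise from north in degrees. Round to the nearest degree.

348°

With h = a·x + b·y + c and BH-01 as origin, the differences give:
  (-180)·a + 230·b = -6.40
  (-130)·a + 260·b = -6.86
Eliminate b (×260 and ×230, subtract): -16900·a = -86.200 → a = ∂h/∂x = +0.005101
Back-substitute: b = ∂h/∂y = -0.02383.
Flow direction (−∇h) has components (-0.005101 E, +0.02383 N).
Azimuth = atan2(E, N) = atan2(-0.005101, +0.02383) = 347.9° ≈ 348°.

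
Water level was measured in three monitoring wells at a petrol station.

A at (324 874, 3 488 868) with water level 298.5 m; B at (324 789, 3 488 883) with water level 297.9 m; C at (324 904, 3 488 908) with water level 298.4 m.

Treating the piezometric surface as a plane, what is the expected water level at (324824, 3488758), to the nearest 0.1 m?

With h = a·x + b·y + c and A as origin, the differences give:
  (-85)·a + 15·b = -0.6
  30·a + 40·b = -0.1
Eliminate b (×40 and ×15, subtract): -3850·a = -22.50 → a = ∂h/∂x = +0.005844
Back-substitute: b = ∂h/∂y = -0.006883.
h(324824, 3488758) = 298.5 + (+0.005844)·(-50) + (-0.006883)·(-110) = 298.5 -0.292 +0.757 = 298.965 m.

299.0 m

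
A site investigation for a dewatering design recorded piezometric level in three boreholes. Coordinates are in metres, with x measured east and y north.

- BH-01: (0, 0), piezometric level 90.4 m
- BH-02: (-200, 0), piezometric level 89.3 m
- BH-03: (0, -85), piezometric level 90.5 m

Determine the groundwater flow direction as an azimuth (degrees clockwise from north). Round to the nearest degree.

∂h/∂x = (89.3 − 90.4) / (-200 − 0) = +0.005500
∂h/∂y = (90.5 − 90.4) / (-85 − 0) = -0.001176
Flow direction (−∇h) has components (-0.005500 E, +0.001176 N).
Azimuth = atan2(E, N) = atan2(-0.005500, +0.001176) = 282.1° ≈ 282°.

282°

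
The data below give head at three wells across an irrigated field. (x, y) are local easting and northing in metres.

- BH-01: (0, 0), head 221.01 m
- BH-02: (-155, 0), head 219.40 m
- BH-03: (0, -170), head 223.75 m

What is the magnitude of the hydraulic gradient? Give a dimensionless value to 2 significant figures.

∂h/∂x = (219.40 − 221.01) / (-155 − 0) = +0.01039
∂h/∂y = (223.75 − 221.01) / (-170 − 0) = -0.01612
|∇h| = √(0.01039² + -0.01612²) = 0.01918

0.019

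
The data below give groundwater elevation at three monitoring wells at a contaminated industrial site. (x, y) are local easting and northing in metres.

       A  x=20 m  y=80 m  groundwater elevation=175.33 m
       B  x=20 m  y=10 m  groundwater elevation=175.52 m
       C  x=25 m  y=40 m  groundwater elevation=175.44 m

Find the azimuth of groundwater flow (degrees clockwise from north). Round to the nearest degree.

354°

Differences from A: to B (Δx, Δy, Δh) = (0, -70, +0.19); to C = (5, -40, +0.11).
Determinant of the coordinate differences = 0·(-40) − 5·(-70) = 350.
∂h/∂x = [(+0.19)·(-40) − (+0.11)·(-70)] / 350 = +0.0002857
∂h/∂y = [0·(+0.11) − 5·(+0.19)] / 350 = -0.002714
Flow direction (−∇h) has components (-0.0002857 E, +0.002714 N).
Azimuth = atan2(E, N) = atan2(-0.0002857, +0.002714) = 354.0° ≈ 354°.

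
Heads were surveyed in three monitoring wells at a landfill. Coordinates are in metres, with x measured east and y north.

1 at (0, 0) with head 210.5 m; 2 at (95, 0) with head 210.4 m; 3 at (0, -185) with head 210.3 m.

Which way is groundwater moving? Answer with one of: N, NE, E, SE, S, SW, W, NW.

SE

∂h/∂x = (210.4 − 210.5) / (95 − 0) = -0.001053
∂h/∂y = (210.3 − 210.5) / (-185 − 0) = +0.001081
Flow = −∇h = (+0.001053 east, -0.001081 north), which points southeast.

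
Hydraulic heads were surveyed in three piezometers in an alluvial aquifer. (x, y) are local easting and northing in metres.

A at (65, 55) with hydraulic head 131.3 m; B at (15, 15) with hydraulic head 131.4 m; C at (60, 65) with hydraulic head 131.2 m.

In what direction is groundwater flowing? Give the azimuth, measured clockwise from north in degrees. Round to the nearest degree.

Taking A as reference: B−A = (-50, -40, +0.1); C−A = (-5, 10, -0.1).
Solve a·Δx + b·Δy = Δh: det = (-50)·10 − (-5)·(-40) = -700.
∂h/∂x = [(+0.1)·10 − (-0.1)·(-40)] / -700 = +0.004286
∂h/∂y = [(-50)·(-0.1) − (-5)·(+0.1)] / -700 = -0.007857
Flow direction (−∇h) has components (-0.004286 E, +0.007857 N).
Azimuth = atan2(E, N) = atan2(-0.004286, +0.007857) = 331.4° ≈ 331°.

331°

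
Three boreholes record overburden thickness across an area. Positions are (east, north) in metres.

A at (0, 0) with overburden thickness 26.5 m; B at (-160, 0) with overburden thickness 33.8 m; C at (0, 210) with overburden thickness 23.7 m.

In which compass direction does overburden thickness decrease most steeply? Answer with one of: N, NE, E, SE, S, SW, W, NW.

∂d/∂x = (33.8 − 26.5) / (-160 − 0) = -0.04562
∂d/∂y = (23.7 − 26.5) / (210 − 0) = -0.01333
Steepest decrease is along −∇f = (+0.04562 E, +0.01333 N) → east.

E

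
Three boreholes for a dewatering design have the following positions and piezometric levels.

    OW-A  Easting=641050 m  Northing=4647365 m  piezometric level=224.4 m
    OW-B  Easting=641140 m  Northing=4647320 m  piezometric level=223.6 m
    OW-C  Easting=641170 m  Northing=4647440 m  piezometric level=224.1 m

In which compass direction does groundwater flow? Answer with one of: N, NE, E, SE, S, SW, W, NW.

SE

With h = a·x + b·y + c and OW-A as origin, the differences give:
  90·a + (-45)·b = -0.8
  120·a + 75·b = -0.3
Eliminate b (×75 and ×(-45), subtract): 12150·a = -73.50 → a = ∂h/∂x = -0.006049
Back-substitute: b = ∂h/∂y = +0.005679.
Flow = −∇h = (+0.006049 east, -0.005679 north), which points southeast.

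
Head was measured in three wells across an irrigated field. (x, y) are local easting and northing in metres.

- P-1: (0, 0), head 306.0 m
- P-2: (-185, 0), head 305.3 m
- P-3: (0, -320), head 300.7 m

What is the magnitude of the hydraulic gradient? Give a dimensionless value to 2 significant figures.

∂h/∂x = (305.3 − 306.0) / (-185 − 0) = +0.003784
∂h/∂y = (300.7 − 306.0) / (-320 − 0) = +0.01656
|∇h| = √(0.003784² + 0.01656²) = 0.01699

0.017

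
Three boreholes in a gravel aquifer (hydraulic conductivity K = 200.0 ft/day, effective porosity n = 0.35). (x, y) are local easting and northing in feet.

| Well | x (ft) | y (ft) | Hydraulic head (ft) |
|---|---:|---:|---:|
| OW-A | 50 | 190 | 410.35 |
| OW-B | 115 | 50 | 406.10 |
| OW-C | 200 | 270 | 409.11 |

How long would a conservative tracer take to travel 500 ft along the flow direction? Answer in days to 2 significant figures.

With h = a·x + b·y + c and OW-A as origin, the differences give:
  65·a + (-140)·b = -4.25
  150·a + 80·b = -1.24
Eliminate b (×80 and ×(-140), subtract): 26200·a = -513.600 → a = ∂h/∂x = -0.01960
Back-substitute: b = ∂h/∂y = +0.02126.
|∇h| = √(-0.01960² + 0.02126²) = 0.02892
Seepage velocity v = K·i/n = 200.0 × 0.02892 / 0.35 = 16.53 ft/day.
t = 500 / 16.53 = 30.25 days.

30 days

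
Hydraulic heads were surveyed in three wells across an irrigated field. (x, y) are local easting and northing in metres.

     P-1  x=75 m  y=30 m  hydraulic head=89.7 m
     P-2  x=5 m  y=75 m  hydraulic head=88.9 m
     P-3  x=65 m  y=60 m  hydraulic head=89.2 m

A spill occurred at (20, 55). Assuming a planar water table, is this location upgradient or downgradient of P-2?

Differences from P-1: to P-2 (Δx, Δy, Δh) = (-70, 45, -0.8); to P-3 = (-10, 30, -0.5).
Determinant of the coordinate differences = (-70)·30 − (-10)·45 = -1650.
∂h/∂x = [(-0.8)·30 − (-0.5)·45] / -1650 = +0.0009091
∂h/∂y = [(-70)·(-0.5) − (-10)·(-0.8)] / -1650 = -0.01636
Head at (20, 55) = 89.7 + (+0.0009091)·(-55) + (-0.01636)·(25) = 89.24 m.
That is higher than the 88.9 m at P-2, so the point is upgradient.

upgradient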